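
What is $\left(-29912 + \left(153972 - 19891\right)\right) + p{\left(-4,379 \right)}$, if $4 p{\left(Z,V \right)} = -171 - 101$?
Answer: $104101$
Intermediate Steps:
$p{\left(Z,V \right)} = -68$ ($p{\left(Z,V \right)} = \frac{-171 - 101}{4} = \frac{1}{4} \left(-272\right) = -68$)
$\left(-29912 + \left(153972 - 19891\right)\right) + p{\left(-4,379 \right)} = \left(-29912 + \left(153972 - 19891\right)\right) - 68 = \left(-29912 + 134081\right) - 68 = 104169 - 68 = 104101$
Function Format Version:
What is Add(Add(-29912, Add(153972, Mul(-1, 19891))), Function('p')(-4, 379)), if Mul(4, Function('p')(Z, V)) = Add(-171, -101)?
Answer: 104101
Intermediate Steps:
Function('p')(Z, V) = -68 (Function('p')(Z, V) = Mul(Rational(1, 4), Add(-171, -101)) = Mul(Rational(1, 4), -272) = -68)
Add(Add(-29912, Add(153972, Mul(-1, 19891))), Function('p')(-4, 379)) = Add(Add(-29912, Add(153972, Mul(-1, 19891))), -68) = Add(Add(-29912, Add(153972, -19891)), -68) = Add(Add(-29912, 134081), -68) = Add(104169, -68) = 104101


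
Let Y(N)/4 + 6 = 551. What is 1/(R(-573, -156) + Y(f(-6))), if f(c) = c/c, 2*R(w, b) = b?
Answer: 1/2102 ≈ 0.00047574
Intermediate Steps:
R(w, b) = b/2
f(c) = 1
Y(N) = 2180 (Y(N) = -24 + 4*551 = -24 + 2204 = 2180)
1/(R(-573, -156) + Y(f(-6))) = 1/((1/2)*(-156) + 2180) = 1/(-78 + 2180) = 1/2102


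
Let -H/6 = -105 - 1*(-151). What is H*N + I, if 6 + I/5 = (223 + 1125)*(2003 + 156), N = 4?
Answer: 14550526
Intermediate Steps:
H = -276 (H = -6*(-105 - 1*(-151)) = -6*(-105 + 151) = -6*46 = -276)
I = 14551630 (I = -30 + 5*((223 + 1125)*(2003 + 156)) = -30 + 5*(1348*2159) = -30 + 5*2910332 = -30 + 14551660 = 14551630)
H*N + I = -276*4 + 14551630 = -1104 + 14551630 = 14550526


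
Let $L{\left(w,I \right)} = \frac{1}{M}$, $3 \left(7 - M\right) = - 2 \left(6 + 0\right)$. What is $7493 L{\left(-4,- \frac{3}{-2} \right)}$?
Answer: $\frac{7493}{11} \approx 681.18$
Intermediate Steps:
$M = 11$ ($M = 7 - \frac{\left(-2\right) \left(6 + 0\right)}{3} = 7 - \frac{\left(-2\right) 6}{3} = 7 - -4 = 7 + 4 = 11$)
$L{\left(w,I \right)} = \frac{1}{11}$
$7493 L{\left(-4,- \frac{3}{-2} \right)} = 7493 \cdot \frac{1}{11} = \frac{7493}{11}$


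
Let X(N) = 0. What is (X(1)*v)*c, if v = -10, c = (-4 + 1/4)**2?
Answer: 0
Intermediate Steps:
c = 225/16 (c = (-4 + 1*(1/4))**2 = (-4 + 1/4)**2 = (-15/4)**2 = 225/16 ≈ 14.063)
(X(1)*v)*c = (0*(-10))*(225/16) = 0*(225/16) = 0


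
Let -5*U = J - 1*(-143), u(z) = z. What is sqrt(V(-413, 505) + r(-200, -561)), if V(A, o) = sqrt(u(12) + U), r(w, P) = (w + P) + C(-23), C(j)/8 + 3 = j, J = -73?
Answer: sqrt(-969 + I*sqrt(2)) ≈ 0.0227 + 31.129*I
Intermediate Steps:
C(j) = -24 + 8*j
U = -14 (U = -(-73 - 1*(-143))/5 = -(-73 + 143)/5 = -1/5*70 = -14)
r(w, P) = -208 + P + w (r(w, P) = (w + P) + (-24 + 8*(-23)) = (P + w) + (-24 - 184) = (P + w) - 208 = -208 + P + w)
V(A, o) = I*sqrt(2) (V(A, o) = sqrt(12 - 14) = sqrt(-2) = I*sqrt(2))
sqrt(V(-413, 505) + r(-200, -561)) = sqrt(I*sqrt(2) + (-208 - 561 - 200)) = sqrt(I*sqrt(2) - 969) = sqrt(-969 + I*sqrt(2))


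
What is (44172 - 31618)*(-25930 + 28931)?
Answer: 37674554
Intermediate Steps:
(44172 - 31618)*(-25930 + 28931) = 12554*3001 = 37674554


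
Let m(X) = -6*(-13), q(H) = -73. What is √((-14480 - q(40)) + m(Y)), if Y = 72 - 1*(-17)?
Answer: I*√14329 ≈ 119.7*I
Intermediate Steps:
Y = 89 (Y = 72 + 17 = 89)
m(X) = 78
√((-14480 - q(40)) + m(Y)) = √((-14480 - 1*(-73)) + 78) = √((-14480 + 73) + 78) = √(-14407 + 78) = √(-14329) = I*√14329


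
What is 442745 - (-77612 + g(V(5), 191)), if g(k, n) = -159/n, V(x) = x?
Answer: 99388346/191 ≈ 5.2036e+5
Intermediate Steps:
442745 - (-77612 + g(V(5), 191)) = 442745 - (-77612 - 159/191) = 442745 - 1*(-14824051/191) = 442745 + 14824051/191 = 99388346/191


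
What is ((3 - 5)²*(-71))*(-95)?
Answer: 26980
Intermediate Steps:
((3 - 5)²*(-71))*(-95) = ((-2)²*(-71))*(-95) = (4*(-71))*(-95) = -284*(-95) = 26980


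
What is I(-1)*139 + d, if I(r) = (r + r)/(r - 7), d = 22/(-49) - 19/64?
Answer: 106637/3136 ≈ 34.004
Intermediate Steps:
d = -2339/3136 (d = 22*(-1/49) - 19*1/64 = -22/49 - 19/64 = -2339/3136 ≈ -0.74585)
I(r) = 2*r/(-7 + r) (I(r) = (2*r)/(-7 + r) = 2*r/(-7 + r))
I(-1)*139 + d = (2*(-1)/(-7 - 1))*139 - 2339/3136 = (2*(-1)/(-8))*139 - 2339/3136 = (2*(-1)*(-⅛))*139 - 2339/3136 = (¼)*139 - 2339/3136 = 139/4 - 2339/3136 = 106637/3136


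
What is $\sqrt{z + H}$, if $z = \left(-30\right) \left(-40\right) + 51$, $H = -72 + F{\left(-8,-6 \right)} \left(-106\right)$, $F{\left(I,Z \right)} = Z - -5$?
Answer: $\sqrt{1285} \approx 35.847$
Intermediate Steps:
$F{\left(I,Z \right)} = 5 + Z$ ($F{\left(I,Z \right)} = Z + 5 = 5 + Z$)
$H = 34$ ($H = -72 + \left(5 - 6\right) \left(-106\right) = -72 - -106 = -72 + 106 = 34$)
$z = 1251$ ($z = 1200 + 51 = 1251$)
$\sqrt{z + H} = \sqrt{1251 + 34} = \sqrt{1285}$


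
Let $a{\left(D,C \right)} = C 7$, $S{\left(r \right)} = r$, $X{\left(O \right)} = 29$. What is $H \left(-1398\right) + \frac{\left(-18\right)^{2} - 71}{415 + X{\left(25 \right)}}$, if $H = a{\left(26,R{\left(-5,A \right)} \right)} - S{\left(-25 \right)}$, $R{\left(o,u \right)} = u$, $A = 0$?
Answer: $- \frac{15517547}{444} \approx -34949.0$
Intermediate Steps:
$a{\left(D,C \right)} = 7 C$
$H = 25$ ($H = 7 \cdot 0 - -25 = 0 + 25 = 25$)
$H \left(-1398\right) + \frac{\left(-18\right)^{2} - 71}{415 + X{\left(25 \right)}} = 25 \left(-1398\right) + \frac{\left(-18\right)^{2} - 71}{415 + 29} = -34950 + \frac{324 - 71}{444} = -34950 + 253 \cdot \frac{1}{444} = -34950 + \frac{253}{444} = - \frac{15517547}{444}$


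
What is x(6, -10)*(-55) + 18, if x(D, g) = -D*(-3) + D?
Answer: -1302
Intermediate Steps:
x(D, g) = 4*D (x(D, g) = 3*D + D = 4*D)
x(6, -10)*(-55) + 18 = (4*6)*(-55) + 18 = 24*(-55) + 18 = -1320 + 18 = -1302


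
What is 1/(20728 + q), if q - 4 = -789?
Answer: 1/19943 ≈ 5.0143e-5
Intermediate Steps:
q = -785 (q = 4 - 789 = -785)
1/(20728 + q) = 1/(20728 - 785) = 1/19943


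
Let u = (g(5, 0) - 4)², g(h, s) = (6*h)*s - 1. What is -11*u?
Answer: -275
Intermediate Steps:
g(h, s) = -1 + 6*h*s (g(h, s) = 6*h*s - 1 = -1 + 6*h*s)
u = 25 (u = ((-1 + 6*5*0) - 4)² = ((-1 + 0) - 4)² = (-1 - 4)² = (-5)² = 25)
-11*u = -11*25 = -275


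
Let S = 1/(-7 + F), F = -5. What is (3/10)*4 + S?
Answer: 67/60 ≈ 1.1167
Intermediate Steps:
S = -1/12 (S = 1/(-7 - 5) = 1/(-12) = -1/12 ≈ -0.083333)
(3/10)*4 + S = (3/10)*4 - 1/12 = 6/5 - 1/12 = 67/60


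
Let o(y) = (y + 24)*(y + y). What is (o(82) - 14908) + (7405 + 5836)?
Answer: 15717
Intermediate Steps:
o(y) = 2*y*(24 + y) (o(y) = (24 + y)*(2*y) = 2*y*(24 + y))
(o(82) - 14908) + (7405 + 5836) = (2*82*(24 + 82) - 14908) + (7405 + 5836) = (2*82*106 - 14908) + 13241 = (17384 - 14908) + 13241 = 2476 + 13241 = 15717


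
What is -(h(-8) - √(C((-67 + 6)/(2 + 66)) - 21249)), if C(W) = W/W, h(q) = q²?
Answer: -64 + 16*I*√83 ≈ -64.0 + 145.77*I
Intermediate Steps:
C(W) = 1
-(h(-8) - √(C((-67 + 6)/(2 + 66)) - 21249)) = -((-8)² - √(1 - 21249)) = -(64 - √(-21248)) = -(64 - 16*I*√83) = -64 + 16*I*√83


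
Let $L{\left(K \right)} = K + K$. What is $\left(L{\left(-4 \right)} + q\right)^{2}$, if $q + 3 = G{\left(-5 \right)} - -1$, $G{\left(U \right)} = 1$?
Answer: $81$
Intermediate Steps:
$L{\left(K \right)} = 2 K$
$q = -1$ ($q = -3 + \left(1 - -1\right) = -3 + \left(1 + 1\right) = -3 + 2 = -1$)
$\left(L{\left(-4 \right)} + q\right)^{2} = \left(2 \left(-4\right) - 1\right)^{2} = \left(-8 - 1\right)^{2} = \left(-9\right)^{2} = 81$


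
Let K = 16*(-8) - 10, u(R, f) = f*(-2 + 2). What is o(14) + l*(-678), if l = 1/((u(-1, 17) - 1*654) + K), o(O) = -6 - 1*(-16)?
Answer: 1433/132 ≈ 10.856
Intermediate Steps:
u(R, f) = 0 (u(R, f) = f*0 = 0)
o(O) = 10 (o(O) = -6 + 16 = 10)
K = -138 (K = -128 - 10 = -138)
l = -1/792 (l = 1/((0 - 1*654) - 138) = 1/((0 - 654) - 138) = 1/(-654 - 138) = 1/(-792) = -1/792 ≈ -0.0012626)
o(14) + l*(-678) = 10 - 1/792*(-678) = 10 + 113/132 = 1433/132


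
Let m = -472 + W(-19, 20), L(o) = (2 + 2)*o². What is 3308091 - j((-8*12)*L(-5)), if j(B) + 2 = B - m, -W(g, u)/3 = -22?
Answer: 3317287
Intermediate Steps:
W(g, u) = 66 (W(g, u) = -3*(-22) = 66)
L(o) = 4*o²
m = -406 (m = -472 + 66 = -406)
j(B) = 404 + B (j(B) = -2 + (B - 1*(-406)) = -2 + (B + 406) = -2 + (406 + B) = 404 + B)
3308091 - j((-8*12)*L(-5)) = 3308091 - (404 + (-8*12)*(4*(-5)²)) = 3308091 - (404 - 384*25) = 3308091 - (404 - 96*100) = 3308091 - (404 - 9600) = 3308091 - 1*(-9196) = 3308091 + 9196 = 3317287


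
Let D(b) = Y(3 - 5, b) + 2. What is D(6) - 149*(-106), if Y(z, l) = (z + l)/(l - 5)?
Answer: 15800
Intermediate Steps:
Y(z, l) = (l + z)/(-5 + l)
D(b) = 2 + (-2 + b)/(-5 + b) (D(b) = (b + (3 - 5))/(-5 + b) + 2 = (b - 2)/(-5 + b) + 2 = (-2 + b)/(-5 + b) + 2 = 2 + (-2 + b)/(-5 + b))
D(6) - 149*(-106) = 3*(-4 + 6)/(-5 + 6) - 149*(-106) = 3*2/1 + 15794 = 3*1*2 + 15794 = 6 + 15794 = 15800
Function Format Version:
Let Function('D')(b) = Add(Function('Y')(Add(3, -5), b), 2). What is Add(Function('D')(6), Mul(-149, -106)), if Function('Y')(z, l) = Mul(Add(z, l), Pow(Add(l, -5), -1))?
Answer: 15800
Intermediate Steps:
Function('Y')(z, l) = Mul(Pow(Add(-5, l), -1), Add(l, z)) (Function('Y')(z, l) = Mul(Add(l, z), Pow(Add(-5, l), -1)) = Mul(Pow(Add(-5, l), -1), Add(l, z)))
Function('D')(b) = Add(2, Mul(Pow(Add(-5, b), -1), Add(-2, b))) (Function('D')(b) = Add(Mul(Pow(Add(-5, b), -1), Add(b, Add(3, -5))), 2) = Add(Mul(Pow(Add(-5, b), -1), Add(b, -2)), 2) = Add(Mul(Pow(Add(-5, b), -1), Add(-2, b)), 2) = Add(2, Mul(Pow(Add(-5, b), -1), Add(-2, b))))
Add(Function('D')(6), Mul(-149, -106)) = Add(Mul(3, Pow(Add(-5, 6), -1), Add(-4, 6)), Mul(-149, -106)) = Add(Mul(3, Pow(1, -1), 2), 15794) = Add(Mul(3, 1, 2), 15794) = Add(6, 15794) = 15800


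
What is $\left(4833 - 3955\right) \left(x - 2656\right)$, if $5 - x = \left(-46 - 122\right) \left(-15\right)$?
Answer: $-4540138$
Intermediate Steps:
$x = -2515$ ($x = 5 - \left(-46 - 122\right) \left(-15\right) = 5 - \left(-168\right) \left(-15\right) = 5 - 2520 = -2515$)
$\left(4833 - 3955\right) \left(x - 2656\right) = \left(4833 - 3955\right) \left(-2515 - 2656\right) = 878 \left(-5171\right) = -4540138$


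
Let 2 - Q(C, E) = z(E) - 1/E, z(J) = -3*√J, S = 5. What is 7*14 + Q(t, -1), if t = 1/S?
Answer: 99 + 3*I ≈ 99.0 + 3.0*I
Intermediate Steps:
t = ⅕ (t = 1/5 = ⅕ ≈ 0.20000)
Q(C, E) = 2 + 1/E + 3*√E (Q(C, E) = 2 - (-3*√E - 1/E) = 2 - (-1/E - 3*√E) = 2 + (1/E + 3*√E) = 2 + 1/E + 3*√E)
7*14 + Q(t, -1) = 7*14 + (2 + 1/(-1) + 3*√(-1)) = 98 + (2 - 1 + 3*I) = 98 + (1 + 3*I) = 99 + 3*I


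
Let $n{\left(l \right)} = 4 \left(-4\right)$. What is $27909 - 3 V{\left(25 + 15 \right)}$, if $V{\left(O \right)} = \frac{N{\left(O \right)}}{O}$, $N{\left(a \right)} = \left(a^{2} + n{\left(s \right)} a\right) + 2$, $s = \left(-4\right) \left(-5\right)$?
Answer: $\frac{556737}{20} \approx 27837.0$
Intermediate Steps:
$s = 20$
$n{\left(l \right)} = -16$
$N{\left(a \right)} = 2 + a^{2} - 16 a$ ($N{\left(a \right)} = \left(a^{2} - 16 a\right) + 2 = 2 + a^{2} - 16 a$)
$V{\left(O \right)} = \frac{2 + O^{2} - 16 O}{O}$
$27909 - 3 V{\left(25 + 15 \right)} = 27909 - 3 \left(-16 + \left(25 + 15\right) + \frac{2}{25 + 15}\right) = 27909 - 3 \left(-16 + 40 + \frac{2}{40}\right) = 27909 - 3 \left(-16 + 40 + 2 \cdot \frac{1}{40}\right) = 27909 - 3 \left(-16 + 40 + \frac{1}{20}\right) = 27909 - 3 \cdot \frac{481}{20} = 27909 - \frac{1443}{20} = \frac{556737}{20}$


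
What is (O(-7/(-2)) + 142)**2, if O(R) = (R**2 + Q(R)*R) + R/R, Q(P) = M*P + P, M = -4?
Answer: 56169/4 ≈ 14042.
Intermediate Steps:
Q(P) = -3*P (Q(P) = -4*P + P = -3*P)
O(R) = 1 - 2*R**2 (O(R) = (R**2 + (-3*R)*R) + R/R = (R**2 - 3*R**2) + 1 = -2*R**2 + 1 = 1 - 2*R**2)
(O(-7/(-2)) + 142)**2 = ((1 - 2*(-7/(-2))**2) + 142)**2 = ((1 - 2*(-7*(-1/2))**2) + 142)**2 = ((1 - 2*(7/2)**2) + 142)**2 = ((1 - 2*49/4) + 142)**2 = ((1 - 49/2) + 142)**2 = (-47/2 + 142)**2 = (237/2)**2 = 56169/4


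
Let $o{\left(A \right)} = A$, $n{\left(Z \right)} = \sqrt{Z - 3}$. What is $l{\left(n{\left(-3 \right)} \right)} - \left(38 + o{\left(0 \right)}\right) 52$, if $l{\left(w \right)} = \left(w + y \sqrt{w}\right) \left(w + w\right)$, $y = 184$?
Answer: $-1988 + 368 \left(-6\right)^{\frac{3}{4}} \approx -2985.6 + 997.58 i$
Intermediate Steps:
$n{\left(Z \right)} = \sqrt{-3 + Z}$
$l{\left(w \right)} = 2 w \left(w + 184 \sqrt{w}\right)$ ($l{\left(w \right)} = \left(w + 184 \sqrt{w}\right) \left(w + w\right) = \left(w + 184 \sqrt{w}\right) 2 w = 2 w \left(w + 184 \sqrt{w}\right)$)
$l{\left(n{\left(-3 \right)} \right)} - \left(38 + o{\left(0 \right)}\right) 52 = \left(2 \left(\sqrt{-3 - 3}\right)^{2} + 368 \left(\sqrt{-3 - 3}\right)^{\frac{3}{2}}\right) - \left(38 + 0\right) 52 = \left(2 \left(\sqrt{-6}\right)^{2} + 368 \left(\sqrt{-6}\right)^{\frac{3}{2}}\right) - 38 \cdot 52 = \left(2 \left(i \sqrt{6}\right)^{2} + 368 \left(i \sqrt{6}\right)^{\frac{3}{2}}\right) - 1976 = \left(2 \left(-6\right) + 368 \cdot 6^{\frac{3}{4}} i^{\frac{3}{2}}\right) - 1976 = \left(-12 + 368 \cdot 6^{\frac{3}{4}} i^{\frac{3}{2}}\right) - 1976 = -1988 + 368 \cdot 6^{\frac{3}{4}} i^{\frac{3}{2}}$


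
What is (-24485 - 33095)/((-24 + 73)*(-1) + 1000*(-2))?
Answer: 57580/2049 ≈ 28.102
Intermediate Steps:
(-24485 - 33095)/((-24 + 73)*(-1) + 1000*(-2)) = -57580/(49*(-1) - 2000) = -57580/(-49 - 2000) = -57580/(-2049) = -57580*(-1/2049) = 57580/2049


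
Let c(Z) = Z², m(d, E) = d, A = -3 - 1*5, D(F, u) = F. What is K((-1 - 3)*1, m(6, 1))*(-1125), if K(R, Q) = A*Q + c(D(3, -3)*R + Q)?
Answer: 13500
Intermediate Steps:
A = -8 (A = -3 - 5 = -8)
K(R, Q) = (Q + 3*R)² - 8*Q (K(R, Q) = -8*Q + (3*R + Q)² = -8*Q + (Q + 3*R)² = (Q + 3*R)² - 8*Q)
K((-1 - 3)*1, m(6, 1))*(-1125) = ((6 + 3*((-1 - 3)*1))² - 8*6)*(-1125) = ((6 + 3*(-4*1))² - 48)*(-1125) = ((6 + 3*(-4))² - 48)*(-1125) = ((6 - 12)² - 48)*(-1125) = ((-6)² - 48)*(-1125) = (36 - 48)*(-1125) = -12*(-1125) = 13500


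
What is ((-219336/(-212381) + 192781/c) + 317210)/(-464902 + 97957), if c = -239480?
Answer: -413682820254321/478543341919400 ≈ -0.86446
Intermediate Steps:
((-219336/(-212381) + 192781/c) + 317210)/(-464902 + 97957) = ((-219336/(-212381) + 192781/(-239480)) + 317210)/(-464902 + 97957) = ((-219336*(-1/212381) + 192781*(-1/239480)) + 317210)/(-366945) = ((16872/16337 - 192781/239480) + 317210)*(-1/366945) = (891043363/3912384760 + 317210)*(-1/366945) = (1241048460762963/3912384760)*(-1/366945) = -413682820254321/478543341919400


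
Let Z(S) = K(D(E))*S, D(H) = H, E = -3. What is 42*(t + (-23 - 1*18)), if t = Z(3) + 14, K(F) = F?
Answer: -1512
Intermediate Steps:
Z(S) = -3*S
t = 5 (t = -3*3 + 14 = -9 + 14 = 5)
42*(t + (-23 - 1*18)) = 42*(5 + (-23 - 1*18)) = 42*(5 + (-23 - 18)) = 42*(5 - 41) = 42*(-36) = -1512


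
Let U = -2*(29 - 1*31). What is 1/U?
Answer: 1/4 ≈ 0.25000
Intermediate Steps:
U = 4 (U = -2*(29 - 31) = -2*(-2) = 4)
1/U = 1/4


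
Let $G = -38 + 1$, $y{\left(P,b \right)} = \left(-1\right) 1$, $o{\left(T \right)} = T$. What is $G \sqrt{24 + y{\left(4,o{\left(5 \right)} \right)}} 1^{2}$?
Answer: $- 37 \sqrt{23} \approx -177.45$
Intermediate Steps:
$y{\left(P,b \right)} = -1$
$G = -37$
$G \sqrt{24 + y{\left(4,o{\left(5 \right)} \right)}} 1^{2} = - 37 \sqrt{24 - 1} \cdot 1^{2} = - 37 \sqrt{23} \cdot 1 = - 37 \sqrt{23}$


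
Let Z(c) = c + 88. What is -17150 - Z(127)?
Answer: -17365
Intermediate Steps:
Z(c) = 88 + c
-17150 - Z(127) = -17150 - (88 + 127) = -17150 - 1*215 = -17150 - 215 = -17365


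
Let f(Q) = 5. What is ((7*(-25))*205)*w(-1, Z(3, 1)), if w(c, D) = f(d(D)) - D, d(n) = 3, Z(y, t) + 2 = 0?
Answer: -251125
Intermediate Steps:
Z(y, t) = -2 (Z(y, t) = -2 + 0 = -2)
w(c, D) = 5 - D
((7*(-25))*205)*w(-1, Z(3, 1)) = ((7*(-25))*205)*(5 - 1*(-2)) = (-175*205)*(5 + 2) = -35875*7 = -251125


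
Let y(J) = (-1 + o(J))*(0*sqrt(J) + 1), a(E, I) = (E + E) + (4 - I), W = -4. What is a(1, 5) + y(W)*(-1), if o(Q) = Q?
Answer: 6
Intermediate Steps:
a(E, I) = 4 - I + 2*E (a(E, I) = 2*E + (4 - I) = 4 - I + 2*E)
y(J) = -1 + J (y(J) = (-1 + J)*(0*sqrt(J) + 1) = (-1 + J)*(0 + 1) = (-1 + J)*1 = -1 + J)
a(1, 5) + y(W)*(-1) = (4 - 1*5 + 2*1) + (-1 - 4)*(-1) = (4 - 5 + 2) - 5*(-1) = 1 + 5 = 6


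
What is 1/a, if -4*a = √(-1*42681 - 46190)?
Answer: 4*I*√88871/88871 ≈ 0.013418*I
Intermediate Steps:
a = -I*√88871/4 (a = -√(-1*42681 - 46190)/4 = -√(-42681 - 46190)/4 = -I*√88871/4 ≈ -74.528*I)
1/a = 1/(-I*√88871/4) = 4*I*√88871/88871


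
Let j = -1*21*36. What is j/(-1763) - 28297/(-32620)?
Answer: 74548331/57509060 ≈ 1.2963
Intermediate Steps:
j = -756 (j = -21*36 = -756)
j/(-1763) - 28297/(-32620) = -756/(-1763) - 28297/(-32620) = -756*(-1/1763) - 28297*(-1/32620) = 756/1763 + 28297/32620 = 74548331/57509060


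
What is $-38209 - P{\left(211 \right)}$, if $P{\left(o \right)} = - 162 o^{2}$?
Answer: $7174193$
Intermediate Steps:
$-38209 - P{\left(211 \right)} = -38209 - - 162 \cdot 211^{2} = -38209 - \left(-162\right) 44521 = -38209 - -7212402 = -38209 + 7212402 = 7174193$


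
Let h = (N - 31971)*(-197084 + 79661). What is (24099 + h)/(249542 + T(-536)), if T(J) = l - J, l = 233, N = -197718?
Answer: 8990265182/83437 ≈ 1.0775e+5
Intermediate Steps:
h = 26970771447 (h = (-197718 - 31971)*(-197084 + 79661) = -229689*(-117423) = 26970771447)
T(J) = 233 - J
(24099 + h)/(249542 + T(-536)) = (24099 + 26970771447)/(249542 + (233 - 1*(-536))) = 26970795546/(249542 + (233 + 536)) = 26970795546/(249542 + 769) = 26970795546/250311 = 26970795546*(1/250311) = 8990265182/83437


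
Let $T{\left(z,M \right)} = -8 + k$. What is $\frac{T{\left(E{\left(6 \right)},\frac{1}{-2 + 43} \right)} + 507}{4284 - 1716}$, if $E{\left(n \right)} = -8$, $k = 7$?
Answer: $\frac{253}{1284} \approx 0.19704$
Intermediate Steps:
$T{\left(z,M \right)} = -1$ ($T{\left(z,M \right)} = -8 + 7 = -1$)
$\frac{T{\left(E{\left(6 \right)},\frac{1}{-2 + 43} \right)} + 507}{4284 - 1716} = \frac{-1 + 507}{4284 - 1716} = \frac{506}{2568} = 506 \cdot \frac{1}{2568} = \frac{253}{1284}$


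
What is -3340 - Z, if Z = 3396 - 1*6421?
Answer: -315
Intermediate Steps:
Z = -3025 (Z = 3396 - 6421 = -3025)
-3340 - Z = -3340 - 1*(-3025) = -3340 + 3025 = -315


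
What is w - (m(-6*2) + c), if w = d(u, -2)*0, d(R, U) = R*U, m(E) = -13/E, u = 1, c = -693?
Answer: 8303/12 ≈ 691.92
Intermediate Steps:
w = 0 (w = (1*(-2))*0 = -2*0 = 0)
w - (m(-6*2) + c) = 0 - (-13/((-6*2)) - 693) = 0 - (-13/(-12) - 693) = 0 - (-13*(-1/12) - 693) = 0 - (13/12 - 693) = 0 - 1*(-8303/12) = 0 + 8303/12 = 8303/12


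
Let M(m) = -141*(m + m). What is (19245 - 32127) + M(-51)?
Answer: 1500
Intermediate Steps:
M(m) = -282*m
(19245 - 32127) + M(-51) = (19245 - 32127) - 282*(-51) = -12882 + 14382 = 1500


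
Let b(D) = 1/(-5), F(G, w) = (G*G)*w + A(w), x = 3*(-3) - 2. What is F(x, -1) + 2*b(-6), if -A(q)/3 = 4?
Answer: -667/5 ≈ -133.40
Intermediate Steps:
A(q) = -12 (A(q) = -3*4 = -12)
x = -11 (x = -9 - 2 = -11)
F(G, w) = -12 + w*G² (F(G, w) = (G*G)*w - 12 = G²*w - 12 = w*G² - 12 = -12 + w*G²)
b(D) = -⅕
F(x, -1) + 2*b(-6) = (-12 - 1*(-11)²) + 2*(-⅕) = (-12 - 1*121) - ⅖ = (-12 - 121) - ⅖ = -133 - ⅖ = -667/5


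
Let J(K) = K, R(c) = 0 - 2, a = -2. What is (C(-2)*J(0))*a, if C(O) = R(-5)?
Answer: 0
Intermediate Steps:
R(c) = -2
C(O) = -2
(C(-2)*J(0))*a = -2*0*(-2) = 0*(-2) = 0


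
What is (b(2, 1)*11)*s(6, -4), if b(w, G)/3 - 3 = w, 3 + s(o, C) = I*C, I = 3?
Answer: -2475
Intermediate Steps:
s(o, C) = -3 + 3*C
b(w, G) = 9 + 3*w
(b(2, 1)*11)*s(6, -4) = ((9 + 3*2)*11)*(-3 + 3*(-4)) = ((9 + 6)*11)*(-3 - 12) = (15*11)*(-15) = 165*(-15) = -2475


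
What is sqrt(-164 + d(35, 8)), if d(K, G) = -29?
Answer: I*sqrt(193) ≈ 13.892*I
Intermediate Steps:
sqrt(-164 + d(35, 8)) = sqrt(-164 - 29) = sqrt(-193) = I*sqrt(193)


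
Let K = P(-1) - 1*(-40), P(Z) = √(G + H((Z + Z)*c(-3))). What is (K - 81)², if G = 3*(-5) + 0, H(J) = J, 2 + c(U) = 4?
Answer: (41 - I*√19)² ≈ 1662.0 - 357.43*I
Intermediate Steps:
c(U) = 2 (c(U) = -2 + 4 = 2)
G = -15 (G = -15 + 0 = -15)
P(Z) = √(-15 + 4*Z) (P(Z) = √(-15 + (Z + Z)*2) = √(-15 + (2*Z)*2) = √(-15 + 4*Z))
K = 40 + I*√19 (K = √(-15 + 4*(-1)) - 1*(-40) = √(-15 - 4) + 40 = √(-19) + 40 = I*√19 + 40 = 40 + I*√19 ≈ 40.0 + 4.3589*I)
(K - 81)² = ((40 + I*√19) - 81)² = (-41 + I*√19)²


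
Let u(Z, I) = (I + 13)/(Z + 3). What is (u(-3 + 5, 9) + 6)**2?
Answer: 2704/25 ≈ 108.16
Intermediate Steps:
u(Z, I) = (13 + I)/(3 + Z)
(u(-3 + 5, 9) + 6)**2 = ((13 + 9)/(3 + (-3 + 5)) + 6)**2 = (22/(3 + 2) + 6)**2 = (22/5 + 6)**2 = (52/5)**2 = 2704/25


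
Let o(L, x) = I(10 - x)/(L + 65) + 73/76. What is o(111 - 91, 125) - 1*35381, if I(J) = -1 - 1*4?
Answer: -45711087/1292 ≈ -35380.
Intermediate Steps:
I(J) = -5 (I(J) = -1 - 4 = -5)
o(L, x) = 73/76 - 5/(65 + L) (o(L, x) = -5/(L + 65) + 73/76 = -5/(65 + L) + 73*(1/76) = -5/(65 + L) + 73/76 = 73/76 - 5/(65 + L))
o(111 - 91, 125) - 1*35381 = (4365 + 73*(111 - 91))/(76*(65 + (111 - 91))) - 1*35381 = (4365 + 73*20)/(76*(65 + 20)) - 35381 = (1/76)*(4365 + 1460)/85 - 35381 = (1/76)*(1/85)*5825 - 35381 = 1165/1292 - 35381 = -45711087/1292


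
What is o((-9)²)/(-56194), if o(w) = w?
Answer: -81/56194 ≈ -0.0014414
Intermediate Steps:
o((-9)²)/(-56194) = (-9)²/(-56194) = 81*(-1/56194) = -81/56194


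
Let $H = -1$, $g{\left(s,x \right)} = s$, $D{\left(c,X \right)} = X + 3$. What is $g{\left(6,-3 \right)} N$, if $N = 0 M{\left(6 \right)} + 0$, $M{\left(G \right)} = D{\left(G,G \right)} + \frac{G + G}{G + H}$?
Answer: $0$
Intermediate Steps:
$D{\left(c,X \right)} = 3 + X$
$M{\left(G \right)} = 3 + G + \frac{2 G}{-1 + G}$ ($M{\left(G \right)} = \left(3 + G\right) + \frac{G + G}{G - 1} = \left(3 + G\right) + \frac{2 G}{-1 + G} = 3 + G + \frac{2 G}{-1 + G}$)
$N = 0$ ($N = 0 \frac{-3 + 6 + 6 \left(3 + 6\right)}{-1 + 6} + 0 = 0 \frac{-3 + 6 + 6 \cdot 9}{5} + 0 = 0 \frac{-3 + 6 + 54}{5} + 0 = 0 \cdot \frac{1}{5} \cdot 57 + 0 = 0 \cdot \frac{57}{5} + 0 = 0 + 0 = 0$)
$g{\left(6,-3 \right)} N = 6 \cdot 0 = 0$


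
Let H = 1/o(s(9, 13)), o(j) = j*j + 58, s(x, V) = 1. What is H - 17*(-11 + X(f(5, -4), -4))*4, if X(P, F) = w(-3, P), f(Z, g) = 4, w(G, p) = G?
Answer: 56169/59 ≈ 952.02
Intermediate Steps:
o(j) = 58 + j² (o(j) = j² + 58 = 58 + j²)
H = 1/59 (H = 1/(58 + 1²) = 1/(58 + 1) = 1/59 ≈ 0.016949)
X(P, F) = -3
H - 17*(-11 + X(f(5, -4), -4))*4 = 1/59 - 17*(-11 - 3)*4 = 1/59 - 17*(-14)*4 = 1/59 + 238*4 = 1/59 + 952 = 56169/59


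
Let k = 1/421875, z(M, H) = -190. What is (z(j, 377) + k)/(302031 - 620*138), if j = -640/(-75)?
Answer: -80156249/91323703125 ≈ -0.00087772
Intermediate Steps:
j = 128/15 (j = -640*(-1/75) = 128/15 ≈ 8.5333)
k = 1/421875 ≈ 2.3704e-6
(z(j, 377) + k)/(302031 - 620*138) = (-190 + 1/421875)/(302031 - 620*138) = -80156249/(421875*(302031 - 85560)) = -80156249/421875/216471 = -80156249/421875*1/216471 = -80156249/91323703125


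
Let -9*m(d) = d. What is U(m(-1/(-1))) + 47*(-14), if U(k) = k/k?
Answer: -657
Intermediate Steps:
m(d) = -d/9
U(k) = 1
U(m(-1/(-1))) + 47*(-14) = 1 + 47*(-14) = 1 - 658 = -657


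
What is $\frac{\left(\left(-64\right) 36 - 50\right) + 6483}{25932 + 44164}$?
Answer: $\frac{4129}{70096} \approx 0.058905$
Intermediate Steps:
$\frac{\left(\left(-64\right) 36 - 50\right) + 6483}{25932 + 44164} = \frac{\left(-2304 - 50\right) + 6483}{70096} = \left(-2354 + 6483\right) \frac{1}{70096} = 4129 \cdot \frac{1}{70096} = \frac{4129}{70096}$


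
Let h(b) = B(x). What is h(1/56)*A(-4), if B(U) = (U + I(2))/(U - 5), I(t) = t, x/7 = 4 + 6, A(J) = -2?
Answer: -144/65 ≈ -2.2154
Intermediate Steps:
x = 70 (x = 7*(4 + 6) = 7*10 = 70)
B(U) = (2 + U)/(-5 + U) (B(U) = (U + 2)/(U - 5) = (2 + U)/(-5 + U))
h(b) = 72/65 (h(b) = (2 + 70)/(-5 + 70) = 72/65)
h(1/56)*A(-4) = (72/65)*(-2) = -144/65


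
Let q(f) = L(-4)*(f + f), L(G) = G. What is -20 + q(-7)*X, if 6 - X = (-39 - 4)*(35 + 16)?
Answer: 123124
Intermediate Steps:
q(f) = -8*f (q(f) = -4*(f + f) = -8*f)
X = 2199 (X = 6 - (-39 - 4)*(35 + 16) = 6 - (-43)*51 = 6 - 1*(-2193) = 6 + 2193 = 2199)
-20 + q(-7)*X = -20 - 8*(-7)*2199 = -20 + 56*2199 = -20 + 123144 = 123124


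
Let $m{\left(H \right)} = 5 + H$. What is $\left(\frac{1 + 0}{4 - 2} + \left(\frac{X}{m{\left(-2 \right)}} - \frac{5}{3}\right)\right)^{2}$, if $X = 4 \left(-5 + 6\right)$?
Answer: $\frac{1}{36} \approx 0.027778$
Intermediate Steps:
$X = 4$ ($X = 4 \cdot 1 = 4$)
$\left(\frac{1 + 0}{4 - 2} + \left(\frac{X}{m{\left(-2 \right)}} - \frac{5}{3}\right)\right)^{2} = \left(\frac{1 + 0}{4 - 2} + \left(\frac{4}{5 - 2} - \frac{5}{3}\right)\right)^{2} = \left(\frac{1}{2} \cdot 1 + \left(\frac{4}{3} - \frac{5}{3}\right)\right)^{2} = \left(\frac{1}{2} \cdot 1 + \left(4 \cdot \frac{1}{3} - \frac{5}{3}\right)\right)^{2} = \left(\frac{1}{2} + \left(\frac{4}{3} - \frac{5}{3}\right)\right)^{2} = \left(\frac{1}{2} - \frac{1}{3}\right)^{2} = \left(\frac{1}{6}\right)^{2} = \frac{1}{36}$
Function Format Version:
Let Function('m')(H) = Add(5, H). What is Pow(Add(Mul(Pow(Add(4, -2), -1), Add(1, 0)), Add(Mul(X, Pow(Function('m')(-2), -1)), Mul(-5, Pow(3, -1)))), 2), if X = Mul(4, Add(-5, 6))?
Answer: Rational(1, 36) ≈ 0.027778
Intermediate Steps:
X = 4 (X = Mul(4, 1) = 4)
Pow(Add(Mul(Pow(Add(4, -2), -1), Add(1, 0)), Add(Mul(X, Pow(Function('m')(-2), -1)), Mul(-5, Pow(3, -1)))), 2) = Pow(Add(Mul(Pow(Add(4, -2), -1), Add(1, 0)), Add(Mul(4, Pow(Add(5, -2), -1)), Mul(-5, Pow(3, -1)))), 2) = Pow(Add(Mul(Pow(2, -1), 1), Add(Mul(4, Pow(3, -1)), Mul(-5, Rational(1, 3)))), 2) = Pow(Add(Mul(Rational(1, 2), 1), Add(Mul(4, Rational(1, 3)), Rational(-5, 3))), 2) = Pow(Add(Rational(1, 2), Add(Rational(4, 3), Rational(-5, 3))), 2) = Pow(Add(Rational(1, 2), Rational(-1, 3)), 2) = Pow(Rational(1, 6), 2) = Rational(1, 36)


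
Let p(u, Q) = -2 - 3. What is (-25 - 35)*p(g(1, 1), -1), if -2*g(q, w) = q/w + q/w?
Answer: 300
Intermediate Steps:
g(q, w) = -q/w (g(q, w) = -(q/w + q/w)/2 = -q/w)
p(u, Q) = -5
(-25 - 35)*p(g(1, 1), -1) = (-25 - 35)*(-5) = -60*(-5) = 300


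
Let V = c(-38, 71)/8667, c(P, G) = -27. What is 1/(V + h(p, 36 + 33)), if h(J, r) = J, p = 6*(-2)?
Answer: -321/3853 ≈ -0.083312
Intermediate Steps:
p = -12
V = -1/321 (V = -27/8667 = -27*1/8667 = -1/321 ≈ -0.0031153)
1/(V + h(p, 36 + 33)) = 1/(-1/321 - 12) = 1/(-3853/321) = -321/3853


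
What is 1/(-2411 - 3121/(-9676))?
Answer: -9676/23325715 ≈ -0.00041482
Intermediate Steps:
1/(-2411 - 3121/(-9676)) = 1/(-2411 - 3121*(-1/9676)) = 1/(-2411 + 3121/9676) = 1/(-23325715/9676) = -9676/23325715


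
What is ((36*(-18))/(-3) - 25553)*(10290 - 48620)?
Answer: 971167210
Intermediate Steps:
((36*(-18))/(-3) - 25553)*(10290 - 48620) = (-648*(-1/3) - 25553)*(-38330) = (216 - 25553)*(-38330) = -25337*(-38330) = 971167210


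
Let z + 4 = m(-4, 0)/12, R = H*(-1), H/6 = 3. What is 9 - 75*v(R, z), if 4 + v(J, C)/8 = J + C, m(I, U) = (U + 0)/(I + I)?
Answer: 15609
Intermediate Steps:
H = 18 (H = 6*3 = 18)
m(I, U) = U/(2*I) (m(I, U) = U/((2*I)) = U*(1/(2*I)) = U/(2*I))
R = -18 (R = 18*(-1) = -18)
z = -4 (z = -4 + ((½)*0/(-4))/12 = -4 + ((½)*0*(-¼))*(1/12) = -4 + 0*(1/12) = -4 + 0 = -4)
v(J, C) = -32 + 8*C + 8*J (v(J, C) = -32 + 8*(J + C) = -32 + 8*(C + J) = -32 + (8*C + 8*J) = -32 + 8*C + 8*J)
9 - 75*v(R, z) = 9 - 75*(-32 + 8*(-4) + 8*(-18)) = 9 - 75*(-32 - 32 - 144) = 9 - 75*(-208) = 9 + 15600 = 15609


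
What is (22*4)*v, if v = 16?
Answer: 1408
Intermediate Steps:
(22*4)*v = (22*4)*16 = 88*16 = 1408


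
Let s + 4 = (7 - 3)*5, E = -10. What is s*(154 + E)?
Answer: 2304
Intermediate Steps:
s = 16 (s = -4 + (7 - 3)*5 = -4 + 4*5 = -4 + 20 = 16)
s*(154 + E) = 16*(154 - 10) = 16*144 = 2304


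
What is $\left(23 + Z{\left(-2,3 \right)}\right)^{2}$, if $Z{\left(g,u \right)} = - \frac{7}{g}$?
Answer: $\frac{2809}{4} \approx 702.25$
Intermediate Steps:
$\left(23 + Z{\left(-2,3 \right)}\right)^{2} = \left(23 - \frac{7}{-2}\right)^{2} = \left(23 - - \frac{7}{2}\right)^{2} = \left(23 + \frac{7}{2}\right)^{2} = \left(\frac{53}{2}\right)^{2} = \frac{2809}{4}$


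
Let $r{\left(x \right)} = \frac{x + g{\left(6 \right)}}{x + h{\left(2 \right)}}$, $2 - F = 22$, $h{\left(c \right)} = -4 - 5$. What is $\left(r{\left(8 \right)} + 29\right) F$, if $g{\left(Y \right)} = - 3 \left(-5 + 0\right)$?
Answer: $-120$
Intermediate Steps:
$h{\left(c \right)} = -9$
$g{\left(Y \right)} = 15$ ($g{\left(Y \right)} = \left(-3\right) \left(-5\right) = 15$)
$F = -20$ ($F = 2 - 22 = -20$)
$r{\left(x \right)} = \frac{15 + x}{-9 + x}$ ($r{\left(x \right)} = \frac{x + 15}{x - 9} = \frac{15 + x}{-9 + x}$)
$\left(r{\left(8 \right)} + 29\right) F = \left(\frac{15 + 8}{-9 + 8} + 29\right) \left(-20\right) = \left(\frac{1}{-1} \cdot 23 + 29\right) \left(-20\right) = \left(\left(-1\right) 23 + 29\right) \left(-20\right) = \left(-23 + 29\right) \left(-20\right) = 6 \left(-20\right) = -120$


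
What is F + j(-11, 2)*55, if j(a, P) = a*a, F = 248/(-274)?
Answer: 911611/137 ≈ 6654.1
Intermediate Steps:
F = -124/137 (F = 248*(-1/274) = -124/137 ≈ -0.90511)
j(a, P) = a**2
F + j(-11, 2)*55 = -124/137 + (-11)**2*55 = -124/137 + 121*55 = -124/137 + 6655 = 911611/137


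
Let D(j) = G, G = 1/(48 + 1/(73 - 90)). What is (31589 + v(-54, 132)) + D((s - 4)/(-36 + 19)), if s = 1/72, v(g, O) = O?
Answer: 25852632/815 ≈ 31721.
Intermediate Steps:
s = 1/72 ≈ 0.013889
G = 17/815 (G = 1/(48 + 1/(-17)) = 1/(48 - 1/17) = 1/(815/17) = 17/815 ≈ 0.020859)
D(j) = 17/815
(31589 + v(-54, 132)) + D((s - 4)/(-36 + 19)) = (31589 + 132) + 17/815 = 31721 + 17/815 = 25852632/815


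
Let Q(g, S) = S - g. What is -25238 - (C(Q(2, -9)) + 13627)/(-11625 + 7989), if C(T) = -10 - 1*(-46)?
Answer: -91751705/3636 ≈ -25234.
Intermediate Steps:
C(T) = 36 (C(T) = -10 + 46 = 36)
-25238 - (C(Q(2, -9)) + 13627)/(-11625 + 7989) = -25238 - (36 + 13627)/(-11625 + 7989) = -25238 - 13663/(-3636) = -25238 - 13663*(-1)/3636 = -25238 - 1*(-13663/3636) = -25238 + 13663/3636 = -91751705/3636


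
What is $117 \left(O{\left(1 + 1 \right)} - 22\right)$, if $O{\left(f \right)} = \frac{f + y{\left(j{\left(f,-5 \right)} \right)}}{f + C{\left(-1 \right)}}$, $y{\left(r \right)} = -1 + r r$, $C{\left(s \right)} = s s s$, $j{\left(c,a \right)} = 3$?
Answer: $-1404$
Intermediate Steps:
$C{\left(s \right)} = s^{3}$ ($C{\left(s \right)} = s^{2} s = s^{3}$)
$y{\left(r \right)} = -1 + r^{2}$
$O{\left(f \right)} = \frac{8 + f}{-1 + f}$ ($O{\left(f \right)} = \frac{f - \left(1 - 3^{2}\right)}{f + \left(-1\right)^{3}} = \frac{f + \left(-1 + 9\right)}{f - 1} = \frac{f + 8}{-1 + f} = \frac{8 + f}{-1 + f}$)
$117 \left(O{\left(1 + 1 \right)} - 22\right) = 117 \left(\frac{8 + \left(1 + 1\right)}{-1 + \left(1 + 1\right)} - 22\right) = 117 \left(\frac{8 + 2}{-1 + 2} - 22\right) = 117 \left(1^{-1} \cdot 10 - 22\right) = 117 \left(1 \cdot 10 - 22\right) = 117 \left(10 - 22\right) = 117 \left(-12\right) = -1404$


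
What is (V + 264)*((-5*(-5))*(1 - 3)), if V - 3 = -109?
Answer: -7900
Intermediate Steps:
V = -106 (V = 3 - 109 = -106)
(V + 264)*((-5*(-5))*(1 - 3)) = (-106 + 264)*((-5*(-5))*(1 - 3)) = 158*(25*(-2)) = 158*(-50) = -7900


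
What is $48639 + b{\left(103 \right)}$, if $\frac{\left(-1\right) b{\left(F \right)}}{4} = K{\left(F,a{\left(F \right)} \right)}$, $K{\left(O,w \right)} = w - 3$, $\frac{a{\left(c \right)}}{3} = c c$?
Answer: $-78657$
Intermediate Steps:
$a{\left(c \right)} = 3 c^{2}$ ($a{\left(c \right)} = 3 c c = 3 c^{2}$)
$K{\left(O,w \right)} = -3 + w$ ($K{\left(O,w \right)} = w - 3 = -3 + w$)
$b{\left(F \right)} = 12 - 12 F^{2}$ ($b{\left(F \right)} = - 4 \left(-3 + 3 F^{2}\right) = 12 - 12 F^{2}$)
$48639 + b{\left(103 \right)} = 48639 + \left(12 - 12 \cdot 103^{2}\right) = 48639 + \left(12 - 127308\right) = 48639 - 127296 = -78657$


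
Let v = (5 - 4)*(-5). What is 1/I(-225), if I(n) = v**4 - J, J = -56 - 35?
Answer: 1/716 ≈ 0.0013966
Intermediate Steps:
J = -91
v = -5 (v = 1*(-5) = -5)
I(n) = 716 (I(n) = (-5)**4 - 1*(-91) = 625 + 91 = 716)
1/I(-225) = 1/716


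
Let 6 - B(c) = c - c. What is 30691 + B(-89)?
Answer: 30697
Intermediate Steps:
B(c) = 6 (B(c) = 6 - (c - c) = 6 - 1*0 = 6 + 0 = 6)
30691 + B(-89) = 30691 + 6 = 30697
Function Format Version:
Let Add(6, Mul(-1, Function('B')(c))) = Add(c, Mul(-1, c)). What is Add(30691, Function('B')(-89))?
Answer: 30697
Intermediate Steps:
Function('B')(c) = 6 (Function('B')(c) = Add(6, Mul(-1, Add(c, Mul(-1, c)))) = Add(6, Mul(-1, 0)) = Add(6, 0) = 6)
Add(30691, Function('B')(-89)) = Add(30691, 6) = 30697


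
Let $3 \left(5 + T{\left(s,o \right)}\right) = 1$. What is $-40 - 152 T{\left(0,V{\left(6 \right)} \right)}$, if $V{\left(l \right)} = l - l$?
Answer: $\frac{2008}{3} \approx 669.33$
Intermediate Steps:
$V{\left(l \right)} = 0$
$T{\left(s,o \right)} = - \frac{14}{3}$ ($T{\left(s,o \right)} = -5 + \frac{1}{3} \cdot 1 = -5 + \frac{1}{3} = - \frac{14}{3}$)
$-40 - 152 T{\left(0,V{\left(6 \right)} \right)} = -40 - - \frac{2128}{3} = -40 + \frac{2128}{3} = \frac{2008}{3}$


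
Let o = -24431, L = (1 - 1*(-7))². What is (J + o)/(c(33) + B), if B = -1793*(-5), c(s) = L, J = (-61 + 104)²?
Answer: -22582/9029 ≈ -2.5011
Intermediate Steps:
J = 1849 (J = 43² = 1849)
L = 64 (L = (1 + 7)² = 8² = 64)
c(s) = 64
B = 8965
(J + o)/(c(33) + B) = (1849 - 24431)/(64 + 8965) = -22582/9029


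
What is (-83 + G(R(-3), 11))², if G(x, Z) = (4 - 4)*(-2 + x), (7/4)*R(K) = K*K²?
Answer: 6889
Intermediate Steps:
R(K) = 4*K³/7 (R(K) = 4*(K*K²)/7 = 4*K³/7)
G(x, Z) = 0 (G(x, Z) = 0*(-2 + x) = 0)
(-83 + G(R(-3), 11))² = (-83 + 0)² = (-83)² = 6889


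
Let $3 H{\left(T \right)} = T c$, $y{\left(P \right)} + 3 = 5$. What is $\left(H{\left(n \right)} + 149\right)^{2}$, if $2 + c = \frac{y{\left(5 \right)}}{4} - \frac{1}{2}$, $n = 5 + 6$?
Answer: $\frac{180625}{9} \approx 20069.0$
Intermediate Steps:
$y{\left(P \right)} = 2$ ($y{\left(P \right)} = -3 + 5 = 2$)
$n = 11$
$c = -2$ ($c = -2 + \left(\frac{2}{4} - \frac{1}{2}\right) = -2 + \left(2 \cdot \frac{1}{4} - \frac{1}{2}\right) = -2 + \left(\frac{1}{2} - \frac{1}{2}\right) = -2 + 0 = -2$)
$H{\left(T \right)} = - \frac{2 T}{3}$ ($H{\left(T \right)} = \frac{T \left(-2\right)}{3} = \frac{\left(-2\right) T}{3} = - \frac{2 T}{3}$)
$\left(H{\left(n \right)} + 149\right)^{2} = \left(\left(- \frac{2}{3}\right) 11 + 149\right)^{2} = \left(- \frac{22}{3} + 149\right)^{2} = \left(\frac{425}{3}\right)^{2} = \frac{180625}{9}$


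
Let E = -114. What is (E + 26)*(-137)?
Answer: 12056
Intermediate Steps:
(E + 26)*(-137) = (-114 + 26)*(-137) = -88*(-137) = 12056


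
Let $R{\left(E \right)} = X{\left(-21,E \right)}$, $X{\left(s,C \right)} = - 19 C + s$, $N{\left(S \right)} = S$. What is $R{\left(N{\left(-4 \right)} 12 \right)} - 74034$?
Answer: $-73143$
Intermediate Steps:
$X{\left(s,C \right)} = s - 19 C$
$R{\left(E \right)} = -21 - 19 E$
$R{\left(N{\left(-4 \right)} 12 \right)} - 74034 = \left(-21 - 19 \left(\left(-4\right) 12\right)\right) - 74034 = \left(-21 - -912\right) - 74034 = \left(-21 + 912\right) - 74034 = 891 - 74034 = -73143$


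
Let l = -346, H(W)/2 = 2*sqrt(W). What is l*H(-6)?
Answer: -1384*I*sqrt(6) ≈ -3390.1*I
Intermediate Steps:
H(W) = 4*sqrt(W) (H(W) = 2*(2*sqrt(W)) = 4*sqrt(W))
l*H(-6) = -1384*sqrt(-6) = -1384*I*sqrt(6)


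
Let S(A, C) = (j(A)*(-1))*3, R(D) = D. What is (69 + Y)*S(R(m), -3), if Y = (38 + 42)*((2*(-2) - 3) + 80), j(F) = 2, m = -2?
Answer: -35454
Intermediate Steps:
S(A, C) = -6 (S(A, C) = (2*(-1))*3 = -2*3 = -6)
Y = 5840 (Y = 80*((-4 - 3) + 80) = 80*(-7 + 80) = 80*73 = 5840)
(69 + Y)*S(R(m), -3) = (69 + 5840)*(-6) = 5909*(-6) = -35454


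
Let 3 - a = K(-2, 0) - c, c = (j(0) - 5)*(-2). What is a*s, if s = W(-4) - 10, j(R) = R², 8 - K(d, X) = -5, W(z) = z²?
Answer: 0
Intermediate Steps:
K(d, X) = 13 (K(d, X) = 8 - 1*(-5) = 8 + 5 = 13)
s = 6 (s = (-4)² - 10 = 16 - 10 = 6)
c = 10 (c = (0² - 5)*(-2) = (0 - 5)*(-2) = -5*(-2) = 10)
a = 0 (a = 3 - (13 - 1*10) = 3 - (13 - 10) = 3 - 1*3 = 3 - 3 = 0)
a*s = 0*6 = 0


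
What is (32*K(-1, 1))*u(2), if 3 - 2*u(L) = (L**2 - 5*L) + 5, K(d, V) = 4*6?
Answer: 1536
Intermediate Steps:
K(d, V) = 24
u(L) = -1 - L**2/2 + 5*L/2 (u(L) = 3/2 - ((L**2 - 5*L) + 5)/2 = 3/2 - (5 + L**2 - 5*L)/2 = 3/2 + (-5/2 - L**2/2 + 5*L/2) = -1 - L**2/2 + 5*L/2)
(32*K(-1, 1))*u(2) = (32*24)*(-1 - 1/2*2**2 + (5/2)*2) = 768*(-1 - 1/2*4 + 5) = 768*(-1 - 2 + 5) = 768*2 = 1536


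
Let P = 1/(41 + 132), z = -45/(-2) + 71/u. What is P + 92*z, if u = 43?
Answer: 16528809/7439 ≈ 2221.9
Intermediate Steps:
z = 2077/86 (z = -45/(-2) + 71/43 = -45*(-1/2) + 71*(1/43) = 45/2 + 71/43 = 2077/86 ≈ 24.151)
P = 1/173 ≈ 0.0057803
P + 92*z = 1/173 + 92*(2077/86) = 1/173 + 95542/43 = 16528809/7439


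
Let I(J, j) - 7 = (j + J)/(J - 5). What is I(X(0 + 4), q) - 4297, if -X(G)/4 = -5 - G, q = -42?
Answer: -132996/31 ≈ -4290.2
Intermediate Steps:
X(G) = 20 + 4*G (X(G) = -4*(-5 - G) = 20 + 4*G)
I(J, j) = 7 + (J + j)/(-5 + J) (I(J, j) = 7 + (j + J)/(J - 5) = 7 + (J + j)/(-5 + J))
I(X(0 + 4), q) - 4297 = (-35 - 42 + 8*(20 + 4*(0 + 4)))/(-5 + (20 + 4*(0 + 4))) - 4297 = (-35 - 42 + 8*(20 + 4*4))/(-5 + (20 + 4*4)) - 4297 = (-35 - 42 + 8*(20 + 16))/(-5 + (20 + 16)) - 4297 = (-35 - 42 + 8*36)/(-5 + 36) - 4297 = (-35 - 42 + 288)/31 - 4297 = (1/31)*211 - 4297 = 211/31 - 4297 = -132996/31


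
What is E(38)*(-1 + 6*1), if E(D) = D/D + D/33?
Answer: 355/33 ≈ 10.758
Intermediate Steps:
E(D) = 1 + D/33 (E(D) = 1 + D*(1/33) = 1 + D/33)
E(38)*(-1 + 6*1) = (1 + (1/33)*38)*(-1 + 6*1) = (1 + 38/33)*(-1 + 6) = (71/33)*5 = 355/33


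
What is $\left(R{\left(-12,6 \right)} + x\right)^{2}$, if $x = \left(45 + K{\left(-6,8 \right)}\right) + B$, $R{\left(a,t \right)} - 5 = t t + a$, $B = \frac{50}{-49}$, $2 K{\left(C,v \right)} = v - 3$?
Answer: $\frac{54715609}{9604} \approx 5697.2$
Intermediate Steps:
$K{\left(C,v \right)} = - \frac{3}{2} + \frac{v}{2}$ ($K{\left(C,v \right)} = \frac{v - 3}{2} = \frac{-3 + v}{2} = - \frac{3}{2} + \frac{v}{2}$)
$B = - \frac{50}{49}$ ($B = 50 \left(- \frac{1}{49}\right) = - \frac{50}{49} \approx -1.0204$)
$R{\left(a,t \right)} = 5 + a + t^{2}$ ($R{\left(a,t \right)} = 5 + \left(t t + a\right) = 5 + \left(t^{2} + a\right) = 5 + \left(a + t^{2}\right) = 5 + a + t^{2}$)
$x = \frac{4555}{98}$ ($x = \left(45 + \left(- \frac{3}{2} + \frac{1}{2} \cdot 8\right)\right) - \frac{50}{49} = \left(45 + \left(- \frac{3}{2} + 4\right)\right) - \frac{50}{49} = \left(45 + \frac{5}{2}\right) - \frac{50}{49} = \frac{95}{2} - \frac{50}{49} = \frac{4555}{98} \approx 46.48$)
$\left(R{\left(-12,6 \right)} + x\right)^{2} = \left(\left(5 - 12 + 6^{2}\right) + \frac{4555}{98}\right)^{2} = \left(\left(5 - 12 + 36\right) + \frac{4555}{98}\right)^{2} = \left(29 + \frac{4555}{98}\right)^{2} = \left(\frac{7397}{98}\right)^{2} = \frac{54715609}{9604}$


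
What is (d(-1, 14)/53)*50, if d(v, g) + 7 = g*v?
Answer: -1050/53 ≈ -19.811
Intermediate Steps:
d(v, g) = -7 + g*v
(d(-1, 14)/53)*50 = ((-7 + 14*(-1))/53)*50 = ((-7 - 14)/53)*50 = ((1/53)*(-21))*50 = -21/53*50 = -1050/53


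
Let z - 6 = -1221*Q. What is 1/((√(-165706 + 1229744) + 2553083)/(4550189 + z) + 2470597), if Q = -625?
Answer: 69748350166220138360/172320098190125010475181091 - 5313320*√1064038/172320098190125010475181091 ≈ 4.0476e-7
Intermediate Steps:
z = 763131 (z = 6 - 1221*(-625) = 6 + 763125 = 763131)
1/((√(-165706 + 1229744) + 2553083)/(4550189 + z) + 2470597) = 1/((√(-165706 + 1229744) + 2553083)/(4550189 + 763131) + 2470597) = 1/((√1064038 + 2553083)/5313320 + 2470597) = 1/((2553083 + √1064038)*(1/5313320) + 2470597) = 1/((2553083/5313320 + √1064038/5313320) + 2470597) = 1/(13127075005123/5313320 + √1064038/5313320)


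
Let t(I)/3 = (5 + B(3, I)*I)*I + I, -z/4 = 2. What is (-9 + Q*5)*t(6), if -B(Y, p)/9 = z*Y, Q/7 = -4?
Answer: -3491964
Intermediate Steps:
z = -8 (z = -4*2 = -8)
Q = -28 (Q = 7*(-4) = -28)
B(Y, p) = 72*Y (B(Y, p) = -(-72)*Y = 72*Y)
t(I) = 3*I + 3*I*(5 + 216*I) (t(I) = 3*((5 + (72*3)*I)*I + I) = 3*((5 + 216*I)*I + I) = 3*(I*(5 + 216*I) + I) = 3*(I + I*(5 + 216*I)) = 3*I + 3*I*(5 + 216*I))
(-9 + Q*5)*t(6) = (-9 - 28*5)*(18*6*(1 + 36*6)) = (-9 - 140)*(18*6*(1 + 216)) = -2682*6*217 = -149*23436 = -3491964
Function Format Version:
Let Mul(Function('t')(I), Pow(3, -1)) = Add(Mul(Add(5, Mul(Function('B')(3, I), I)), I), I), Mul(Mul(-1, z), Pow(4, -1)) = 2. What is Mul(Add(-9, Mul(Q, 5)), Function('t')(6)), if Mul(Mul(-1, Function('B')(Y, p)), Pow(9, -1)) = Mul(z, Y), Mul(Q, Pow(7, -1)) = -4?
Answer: -3491964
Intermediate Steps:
z = -8 (z = Mul(-4, 2) = -8)
Q = -28 (Q = Mul(7, -4) = -28)
Function('B')(Y, p) = Mul(72, Y) (Function('B')(Y, p) = Mul(-9, Mul(-8, Y)) = Mul(72, Y))
Function('t')(I) = Add(Mul(3, I), Mul(3, I, Add(5, Mul(216, I)))) (Function('t')(I) = Mul(3, Add(Mul(Add(5, Mul(Mul(72, 3), I)), I), I)) = Mul(3, Add(Mul(Add(5, Mul(216, I)), I), I)) = Mul(3, Add(Mul(I, Add(5, Mul(216, I))), I)) = Mul(3, Add(I, Mul(I, Add(5, Mul(216, I))))) = Add(Mul(3, I), Mul(3, I, Add(5, Mul(216, I)))))
Mul(Add(-9, Mul(Q, 5)), Function('t')(6)) = Mul(Add(-9, Mul(-28, 5)), Mul(18, 6, Add(1, Mul(36, 6)))) = Mul(Add(-9, -140), Mul(18, 6, Add(1, 216))) = Mul(-149, Mul(18, 6, 217)) = Mul(-149, 23436) = -3491964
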